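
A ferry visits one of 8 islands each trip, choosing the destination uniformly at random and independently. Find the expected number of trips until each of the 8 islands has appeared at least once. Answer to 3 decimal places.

After k distinct islands have appeared, the next trip gives a new one with probability (8-k)/8, so the expected wait for the (k+1)-th is 8/(8-k).
E[T] = 8/8 + 8/7 + 8/6 + ... + 8/2 + 8/1 = 8·H_{8}.
H_{8} = 2.7179, so E[T] = 21.7429.

21.743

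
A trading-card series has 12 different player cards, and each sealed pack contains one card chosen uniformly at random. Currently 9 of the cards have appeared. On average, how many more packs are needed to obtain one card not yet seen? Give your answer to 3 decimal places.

The number of packs until the next new card is geometric with success probability 3/12, so its mean is 12/3.
E = 12/3 = 4.0000.

4.000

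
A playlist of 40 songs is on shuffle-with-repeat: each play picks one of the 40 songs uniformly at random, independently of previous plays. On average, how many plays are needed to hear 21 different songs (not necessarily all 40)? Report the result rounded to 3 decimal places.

With k distinct songs already seen, the next new one arrives after an expected 40/(40-k) plays.
Sum over k = 0,...,20: E = 40/40 + 40/39 + 40/38 + ... + 40/21 + 40/20 = 29.2321.

29.232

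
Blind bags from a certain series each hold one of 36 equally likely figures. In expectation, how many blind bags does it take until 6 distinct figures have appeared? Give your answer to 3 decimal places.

Going from k to k+1 distinct takes a geometric number of blind bags with mean 36/(36-k).
Sum over k = 0,...,5: E = 36/36 + 36/35 + 36/34 + 36/33 + 36/32 + 36/31 = 6.4646.

6.465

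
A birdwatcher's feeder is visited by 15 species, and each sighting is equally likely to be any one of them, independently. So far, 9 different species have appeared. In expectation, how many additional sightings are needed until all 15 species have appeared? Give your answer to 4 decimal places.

With k distinct species already seen, the next new one takes an expected 15/(15-k) sightings.
Sum over k = 9,...,14: E = 15/6 + 15/5 + 15/4 + 15/3 + 15/2 + 15/1 = 36.75000.

36.7500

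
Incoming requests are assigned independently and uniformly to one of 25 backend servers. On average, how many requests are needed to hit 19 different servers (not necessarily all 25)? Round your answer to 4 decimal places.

With k distinct servers already seen, the next new one arrives after an expected 25/(25-k) requests.
Sum over k = 0,...,18: E = 25/25 + 25/24 + 25/23 + ... + 25/8 + 25/7 = 34.14895.

34.1490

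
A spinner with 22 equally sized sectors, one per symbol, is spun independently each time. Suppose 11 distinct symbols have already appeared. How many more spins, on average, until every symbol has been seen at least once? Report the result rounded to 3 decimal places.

66.437

With k distinct symbols already seen, the next new one takes an expected 22/(22-k) spins.
Sum over k = 11,...,21: E = 22/11 + 22/10 + 22/9 + ... + 22/2 + 22/1 = 66.4373.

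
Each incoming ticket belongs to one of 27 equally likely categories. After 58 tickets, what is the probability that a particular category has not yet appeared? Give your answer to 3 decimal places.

0.112

On each ticket the fixed category fails to appear with probability 26/27.
P(still missing after 58) = (26/27)^58 = 0.1120.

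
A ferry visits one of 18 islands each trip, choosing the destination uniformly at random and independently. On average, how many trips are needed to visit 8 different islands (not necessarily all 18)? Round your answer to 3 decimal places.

With k distinct islands already seen, the next new one arrives after an expected 18/(18-k) trips.
Sum over k = 0,...,7: E = 18/18 + 18/17 + 18/16 + ... + 18/12 + 18/11 = 10.1905.

10.191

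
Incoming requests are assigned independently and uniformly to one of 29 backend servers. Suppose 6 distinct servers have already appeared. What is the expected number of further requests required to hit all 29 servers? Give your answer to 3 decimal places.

108.294

The wait to go from k to k+1 distinct servers is geometric with mean 29/(29-k).
Sum over k = 6,...,28: E = 29/23 + 29/22 + 29/21 + ... + 29/2 + 29/1 = 108.2945.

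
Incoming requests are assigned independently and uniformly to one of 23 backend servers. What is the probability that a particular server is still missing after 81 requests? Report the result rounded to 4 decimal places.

0.0273

On each request the fixed server fails to appear with probability 22/23.
P(still missing after 81) = (22/23)^81 = 0.02731.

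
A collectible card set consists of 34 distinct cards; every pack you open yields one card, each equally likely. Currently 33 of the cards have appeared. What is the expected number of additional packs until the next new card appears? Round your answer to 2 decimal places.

34.00

Each pack yields a new card with probability (34-33)/34 = 1/34, so the wait is geometric with mean 34/1.
E = 34/1 = 34.000.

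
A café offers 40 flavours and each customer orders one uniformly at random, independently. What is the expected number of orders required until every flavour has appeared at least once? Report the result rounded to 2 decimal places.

171.14

After k distinct flavours have appeared, the next order gives a new one with probability (40-k)/40, so the expected wait for the (k+1)-th is 40/(40-k).
E[T] = 40/40 + 40/39 + 40/38 + ... + 40/2 + 40/1 = 40·H_{40}.
H_{40} = 4.279, so E[T] = 171.142.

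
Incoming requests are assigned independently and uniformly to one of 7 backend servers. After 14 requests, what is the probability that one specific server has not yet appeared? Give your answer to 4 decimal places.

On each request the fixed server fails to appear with probability 6/7.
P(still missing after 14) = (6/7)^14 = 0.11554.

0.1155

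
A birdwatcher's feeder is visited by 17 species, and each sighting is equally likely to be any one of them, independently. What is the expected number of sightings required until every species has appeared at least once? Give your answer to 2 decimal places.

58.47

The wait to go from k to k+1 distinct species is geometric with mean 17/(17-k).
E[T] = 17/17 + 17/16 + 17/15 + ... + 17/2 + 17/1 = 17·H_{17}.
H_{17} = 3.440, so E[T] = 58.472.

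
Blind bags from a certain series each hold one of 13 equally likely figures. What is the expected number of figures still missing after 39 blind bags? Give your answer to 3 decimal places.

For each figure, P(unseen after 39) = (12/13)^39 = 0.0441.
By linearity of expectation, E[unseen] = 13·(12/13)^39 = 0.5731.

0.573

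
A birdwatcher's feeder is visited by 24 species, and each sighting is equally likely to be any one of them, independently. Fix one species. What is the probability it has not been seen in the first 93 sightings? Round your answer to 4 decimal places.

Each sighting misses the fixed species with probability (24-1)/24 = 23/24, independently.
P(still missing after 93) = (23/24)^93 = 0.01910.

0.0191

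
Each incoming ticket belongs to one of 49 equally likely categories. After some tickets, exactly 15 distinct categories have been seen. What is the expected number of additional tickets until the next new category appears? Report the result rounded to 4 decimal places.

1.4412

The number of tickets until the next new category is geometric with success probability 34/49, so its mean is 49/34.
E = 49/34 = 1.44118.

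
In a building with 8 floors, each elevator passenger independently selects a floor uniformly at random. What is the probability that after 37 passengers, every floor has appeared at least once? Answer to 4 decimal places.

0.9435

By inclusion–exclusion over which floors are missing,
P(all seen) = Σ_{j=0}^{8} (-1)^j C(8,j)((8-j)/8)^37
= 1.00000 - 0.05720 + 0.00067 - 0.00000 + 0.00000 - 0.00000 + 0.00000 - 0.00000 + 0.00000
= 0.94347.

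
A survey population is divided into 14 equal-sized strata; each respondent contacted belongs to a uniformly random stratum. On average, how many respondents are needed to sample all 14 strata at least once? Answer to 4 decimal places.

Split into phases: going from k distinct to k+1 distinct takes on average 14/(14-k) respondents.
E[T] = 14/14 + 14/13 + 14/12 + ... + 14/2 + 14/1 = 14·H_{14}.
H_{14} = 3.25156, so E[T] = 45.52187.

45.5219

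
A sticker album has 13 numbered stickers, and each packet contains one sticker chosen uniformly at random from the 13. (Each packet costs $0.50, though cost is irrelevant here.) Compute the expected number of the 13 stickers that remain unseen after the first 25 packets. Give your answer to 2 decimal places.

For each sticker, P(unseen after 25) = (12/13)^25 = 0.135.
By linearity of expectation, E[unseen] = 13·(12/13)^25 = 1.757.

1.76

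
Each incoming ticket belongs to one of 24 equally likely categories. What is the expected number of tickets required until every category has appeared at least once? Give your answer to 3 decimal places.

Split into phases: going from k distinct to k+1 distinct takes on average 24/(24-k) tickets.
E[T] = 24/24 + 24/23 + 24/22 + ... + 24/2 + 24/1 = 24·H_{24}.
H_{24} = 3.7760, so E[T] = 90.6230.

90.623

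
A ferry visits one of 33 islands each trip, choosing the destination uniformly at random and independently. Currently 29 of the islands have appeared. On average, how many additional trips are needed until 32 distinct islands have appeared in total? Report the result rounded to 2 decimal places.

From k distinct to k+1 distinct takes on average 33/(33-k) trips.
Sum over k = 29,...,31: E = 33/4 + 33/3 + 33/2 = 35.750.

35.75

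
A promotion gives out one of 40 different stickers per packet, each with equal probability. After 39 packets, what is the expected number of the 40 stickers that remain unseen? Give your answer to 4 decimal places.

For each sticker, P(unseen after 39) = (39/40)^39 = 0.37255.
By linearity of expectation, E[unseen] = 40·(39/40)^39 = 14.90184.

14.9018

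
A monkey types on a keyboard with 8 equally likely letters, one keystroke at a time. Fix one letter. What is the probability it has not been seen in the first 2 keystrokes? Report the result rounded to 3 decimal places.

Each keystroke misses the fixed letter with probability (8-1)/8 = 7/8, independently.
P(still missing after 2) = (7/8)^2 = 0.7656.

0.766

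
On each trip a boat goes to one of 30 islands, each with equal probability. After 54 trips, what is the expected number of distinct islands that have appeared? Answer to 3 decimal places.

25.191

For each island, P(seen in 54 trips) = 1 - (29/30)^54 = 0.8397.
By linearity of expectation, E[distinct seen] = 30·(1 - (29/30)^54) = 25.1909.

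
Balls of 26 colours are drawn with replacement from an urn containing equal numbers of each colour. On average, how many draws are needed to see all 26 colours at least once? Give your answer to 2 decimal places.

The wait to go from k to k+1 distinct colours is geometric with mean 26/(26-k).
E[T] = 26/26 + 26/25 + 26/24 + ... + 26/2 + 26/1 = 26·H_{26}.
H_{26} = 3.854, so E[T] = 100.215.

100.21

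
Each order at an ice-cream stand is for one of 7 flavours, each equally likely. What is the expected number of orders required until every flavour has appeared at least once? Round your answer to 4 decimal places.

18.1500

After k distinct flavours have appeared, the next order gives a new one with probability (7-k)/7, so the expected wait for the (k+1)-th is 7/(7-k).
E[T] = 7/7 + 7/6 + 7/5 + ... + 7/2 + 7/1 = 7·H_{7}.
H_{7} = 2.59286, so E[T] = 18.15000.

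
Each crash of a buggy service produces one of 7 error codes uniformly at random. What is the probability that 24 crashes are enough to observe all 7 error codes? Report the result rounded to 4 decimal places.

Let A_i be the event that error code i is missing after 24 crashes. By inclusion–exclusion on the A_i,
P(all seen) = Σ_{j=0}^{7} (-1)^j C(7,j)((7-j)/7)^24
= 1.00000 - 0.17313 + 0.00653 - 0.00005 + 0.00000 - 0.00000 + 0.00000 - 0.00000
= 0.83335.

0.8334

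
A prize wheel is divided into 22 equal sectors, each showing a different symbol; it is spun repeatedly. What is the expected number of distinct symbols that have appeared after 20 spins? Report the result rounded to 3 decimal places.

13.323

For each symbol, P(seen in 20 spins) = 1 - (21/22)^20 = 0.6056.
By linearity of expectation, E[distinct seen] = 22·(1 - (21/22)^20) = 13.3233.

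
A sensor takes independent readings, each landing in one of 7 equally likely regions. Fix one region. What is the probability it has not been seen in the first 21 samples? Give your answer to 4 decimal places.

0.0393

On each sample the fixed region fails to appear with probability 6/7.
P(still missing after 21) = (6/7)^21 = 0.03928.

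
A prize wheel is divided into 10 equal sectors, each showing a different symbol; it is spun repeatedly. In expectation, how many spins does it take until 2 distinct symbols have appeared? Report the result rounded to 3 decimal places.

2.111

Going from k to k+1 distinct takes a geometric number of spins with mean 10/(10-k).
Sum over k = 0,...,1: E = 10/10 + 10/9 = 2.1111.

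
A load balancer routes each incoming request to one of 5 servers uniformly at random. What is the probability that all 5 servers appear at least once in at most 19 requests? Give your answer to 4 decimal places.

Let A_i be the event that server i is missing after 19 requests. By inclusion–exclusion on the A_i,
P(all seen) = Σ_{j=0}^{5} (-1)^j C(5,j)((5-j)/5)^19
= 1.00000 - 0.07206 + 0.00061 - 0.00000 + 0.00000 - 0.00000
= 0.92855.

0.9286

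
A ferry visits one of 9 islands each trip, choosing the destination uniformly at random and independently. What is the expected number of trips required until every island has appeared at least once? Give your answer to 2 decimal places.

Split into phases: going from k distinct to k+1 distinct takes on average 9/(9-k) trips.
E[T] = 9/9 + 9/8 + 9/7 + ... + 9/2 + 9/1 = 9·H_{9}.
H_{9} = 2.829, so E[T] = 25.461.

25.46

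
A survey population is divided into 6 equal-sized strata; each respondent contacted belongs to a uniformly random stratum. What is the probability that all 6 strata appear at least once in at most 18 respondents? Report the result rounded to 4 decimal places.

By inclusion–exclusion over which strata are missing,
P(all seen) = Σ_{j=0}^{6} (-1)^j C(6,j)((6-j)/6)^18
= 1.00000 - 0.22537 + 0.01015 - 0.00008 + 0.00000 - 0.00000 + 0.00000
= 0.78471.

0.7847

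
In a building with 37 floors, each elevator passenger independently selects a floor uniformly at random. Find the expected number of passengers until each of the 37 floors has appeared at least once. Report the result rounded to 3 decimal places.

Split into phases: going from k distinct to k+1 distinct takes on average 37/(37-k) passengers.
E[T] = 37/37 + 37/36 + 37/35 + ... + 37/2 + 37/1 = 37·H_{37}.
H_{37} = 4.2016, so E[T] = 155.4587.

155.459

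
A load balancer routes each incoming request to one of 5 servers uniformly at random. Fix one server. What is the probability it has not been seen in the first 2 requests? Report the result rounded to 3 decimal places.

Each request misses the fixed server with probability (5-1)/5 = 4/5, independently.
P(still missing after 2) = (4/5)^2 = 0.6400.

0.640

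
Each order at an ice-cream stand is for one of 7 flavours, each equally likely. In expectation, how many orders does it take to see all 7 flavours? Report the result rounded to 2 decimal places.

18.15

The wait to go from k to k+1 distinct flavours is geometric with mean 7/(7-k).
E[T] = 7/7 + 7/6 + 7/5 + ... + 7/2 + 7/1 = 7·H_{7}.
H_{7} = 2.593, so E[T] = 18.150.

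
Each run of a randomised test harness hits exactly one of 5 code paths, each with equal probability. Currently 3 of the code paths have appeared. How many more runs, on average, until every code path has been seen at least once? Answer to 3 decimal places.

From k distinct to k+1 distinct takes on average 5/(5-k) runs.
Sum over k = 3,...,4: E = 5/2 + 5/1 = 7.5000.

7.500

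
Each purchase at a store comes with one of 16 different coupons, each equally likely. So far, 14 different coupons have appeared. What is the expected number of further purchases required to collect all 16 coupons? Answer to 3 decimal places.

24.000

From k distinct to k+1 distinct takes on average 16/(16-k) purchases.
Sum over k = 14,...,15: E = 16/2 + 16/1 = 24.0000.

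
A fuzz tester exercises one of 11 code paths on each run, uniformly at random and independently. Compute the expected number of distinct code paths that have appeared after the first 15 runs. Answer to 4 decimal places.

For each code path, P(seen in 15 runs) = 1 - (10/11)^15 = 0.76061.
By linearity of expectation, E[distinct seen] = 11·(1 - (10/11)^15) = 8.36669.

8.3667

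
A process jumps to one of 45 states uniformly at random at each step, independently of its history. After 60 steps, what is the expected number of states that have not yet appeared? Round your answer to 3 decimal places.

11.685

For each state, P(unseen after 60) = (44/45)^60 = 0.2597.
By linearity of expectation, E[unseen] = 45·(44/45)^60 = 11.6848.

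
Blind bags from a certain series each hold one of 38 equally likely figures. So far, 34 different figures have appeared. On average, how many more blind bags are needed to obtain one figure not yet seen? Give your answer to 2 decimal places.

9.50

The number of blind bags until the next new figure is geometric with success probability 4/38, so its mean is 38/4.
E = 38/4 = 9.500.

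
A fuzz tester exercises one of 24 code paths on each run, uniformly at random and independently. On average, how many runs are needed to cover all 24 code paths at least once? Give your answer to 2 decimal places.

90.62

Split into phases: going from k distinct to k+1 distinct takes on average 24/(24-k) runs.
E[T] = 24/24 + 24/23 + 24/22 + ... + 24/2 + 24/1 = 24·H_{24}.
H_{24} = 3.776, so E[T] = 90.623.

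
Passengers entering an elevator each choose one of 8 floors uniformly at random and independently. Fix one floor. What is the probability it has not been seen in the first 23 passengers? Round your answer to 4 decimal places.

Each passenger misses the fixed floor with probability (8-1)/8 = 7/8, independently.
P(still missing after 23) = (7/8)^23 = 0.04636.

0.0464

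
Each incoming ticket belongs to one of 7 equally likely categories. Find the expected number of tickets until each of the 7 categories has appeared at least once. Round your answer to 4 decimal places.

18.1500

Split into phases: going from k distinct to k+1 distinct takes on average 7/(7-k) tickets.
E[T] = 7/7 + 7/6 + 7/5 + ... + 7/2 + 7/1 = 7·H_{7}.
H_{7} = 2.59286, so E[T] = 18.15000.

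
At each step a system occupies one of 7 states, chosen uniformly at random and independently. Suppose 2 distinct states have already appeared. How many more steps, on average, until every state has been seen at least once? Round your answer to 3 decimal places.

15.983

From k distinct to k+1 distinct takes on average 7/(7-k) steps.
Sum over k = 2,...,6: E = 7/5 + 7/4 + 7/3 + 7/2 + 7/1 = 15.9833.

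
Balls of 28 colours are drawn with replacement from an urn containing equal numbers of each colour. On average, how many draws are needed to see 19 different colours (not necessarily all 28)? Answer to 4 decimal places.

30.7497

Going from k to k+1 distinct takes a geometric number of draws with mean 28/(28-k).
Sum over k = 0,...,18: E = 28/28 + 28/27 + 28/26 + ... + 28/11 + 28/10 = 30.74968.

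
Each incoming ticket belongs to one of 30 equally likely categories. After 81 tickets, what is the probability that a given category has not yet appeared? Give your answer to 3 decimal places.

0.064

Each ticket misses the fixed category with probability (30-1)/30 = 29/30, independently.
P(still missing after 81) = (29/30)^81 = 0.0642.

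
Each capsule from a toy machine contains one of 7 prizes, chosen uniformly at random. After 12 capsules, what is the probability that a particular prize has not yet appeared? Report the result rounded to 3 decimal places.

Each capsule misses the fixed prize with probability (7-1)/7 = 6/7, independently.
P(still missing after 12) = (6/7)^12 = 0.1573.

0.157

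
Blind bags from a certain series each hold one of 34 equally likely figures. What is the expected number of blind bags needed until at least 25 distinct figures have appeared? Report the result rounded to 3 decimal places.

With k distinct figures already seen, the next new one arrives after an expected 34/(34-k) blind bags.
Sum over k = 0,...,24: E = 34/34 + 34/33 + 34/32 + ... + 34/11 + 34/10 = 43.8342.

43.834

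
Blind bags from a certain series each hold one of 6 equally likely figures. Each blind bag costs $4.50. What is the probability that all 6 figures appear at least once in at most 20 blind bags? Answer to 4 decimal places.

Let A_i be the event that figure i is missing after 20 blind bags. By inclusion–exclusion on the A_i,
P(all seen) = Σ_{j=0}^{6} (-1)^j C(6,j)((6-j)/6)^20
= 1.00000 - 0.15650 + 0.00451 - 0.00002 + 0.00000 - 0.00000 + 0.00000
= 0.84799.

0.8480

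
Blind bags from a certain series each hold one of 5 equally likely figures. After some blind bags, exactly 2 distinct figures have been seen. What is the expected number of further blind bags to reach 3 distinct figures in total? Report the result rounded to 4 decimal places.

1.6667

From k distinct to k+1 distinct takes on average 5/(5-k) blind bags.
Only the k = 2 term is needed: E = 5/3 = 1.66667.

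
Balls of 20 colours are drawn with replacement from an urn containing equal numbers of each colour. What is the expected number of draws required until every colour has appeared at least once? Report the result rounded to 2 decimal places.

Split into phases: going from k distinct to k+1 distinct takes on average 20/(20-k) draws.
E[T] = 20/20 + 20/19 + 20/18 + ... + 20/2 + 20/1 = 20·H_{20}.
H_{20} = 3.598, so E[T] = 71.955.

71.95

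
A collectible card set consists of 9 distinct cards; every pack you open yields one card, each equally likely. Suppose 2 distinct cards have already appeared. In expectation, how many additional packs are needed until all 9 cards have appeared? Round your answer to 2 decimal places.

23.34

The wait to go from k to k+1 distinct cards is geometric with mean 9/(9-k).
Sum over k = 2,...,8: E = 9/7 + 9/6 + 9/5 + ... + 9/2 + 9/1 = 23.336.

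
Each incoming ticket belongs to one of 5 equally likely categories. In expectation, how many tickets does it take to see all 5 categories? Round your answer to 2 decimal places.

11.42

The wait to go from k to k+1 distinct categories is geometric with mean 5/(5-k).
E[T] = 5/5 + 5/4 + 5/3 + 5/2 + 5/1 = 5·H_{5}.
H_{5} = 2.283, so E[T] = 11.417.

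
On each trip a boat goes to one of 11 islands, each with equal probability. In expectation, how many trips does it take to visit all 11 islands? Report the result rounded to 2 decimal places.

Split into phases: going from k distinct to k+1 distinct takes on average 11/(11-k) trips.
E[T] = 11/11 + 11/10 + 11/9 + ... + 11/2 + 11/1 = 11·H_{11}.
H_{11} = 3.020, so E[T] = 33.219.

33.22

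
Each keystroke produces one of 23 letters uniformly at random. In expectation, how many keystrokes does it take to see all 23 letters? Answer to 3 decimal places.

85.889

Split into phases: going from k distinct to k+1 distinct takes on average 23/(23-k) keystrokes.
E[T] = 23/23 + 23/22 + 23/21 + ... + 23/2 + 23/1 = 23·H_{23}.
H_{23} = 3.7343, so E[T] = 85.8887.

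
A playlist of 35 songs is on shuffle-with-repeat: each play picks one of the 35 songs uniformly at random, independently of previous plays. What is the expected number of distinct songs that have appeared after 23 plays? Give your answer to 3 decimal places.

For each song, P(seen in 23 plays) = 1 - (34/35)^23 = 0.4866.
By linearity of expectation, E[distinct seen] = 35·(1 - (34/35)^23) = 17.0312.

17.031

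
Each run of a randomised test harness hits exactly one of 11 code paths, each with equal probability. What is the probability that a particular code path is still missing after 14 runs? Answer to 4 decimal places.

Each run misses the fixed code path with probability (11-1)/11 = 10/11, independently.
P(still missing after 14) = (10/11)^14 = 0.26333.

0.2633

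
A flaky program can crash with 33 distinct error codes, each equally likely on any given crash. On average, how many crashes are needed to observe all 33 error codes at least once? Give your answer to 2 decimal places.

After k distinct error codes have appeared, the next crash gives a new one with probability (33-k)/33, so the expected wait for the (k+1)-th is 33/(33-k).
E[T] = 33/33 + 33/32 + 33/31 + ... + 33/2 + 33/1 = 33·H_{33}.
H_{33} = 4.089, so E[T] = 134.930.

134.93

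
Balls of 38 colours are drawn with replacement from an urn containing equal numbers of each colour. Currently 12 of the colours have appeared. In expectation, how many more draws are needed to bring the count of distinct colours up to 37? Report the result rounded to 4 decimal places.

108.4679

The wait to go from k to k+1 distinct colours is geometric with mean 38/(38-k).
Sum over k = 12,...,36: E = 38/26 + 38/25 + 38/24 + ... + 38/3 + 38/2 = 108.46795.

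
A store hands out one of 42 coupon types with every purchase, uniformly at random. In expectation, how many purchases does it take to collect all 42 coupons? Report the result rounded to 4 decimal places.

181.7232

Split into phases: going from k distinct to k+1 distinct takes on average 42/(42-k) purchases.
E[T] = 42/42 + 42/41 + 42/40 + ... + 42/2 + 42/1 = 42·H_{42}.
H_{42} = 4.32674, so E[T] = 181.72320.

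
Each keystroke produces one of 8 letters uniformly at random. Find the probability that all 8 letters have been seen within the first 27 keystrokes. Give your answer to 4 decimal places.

0.7943

By inclusion–exclusion over which letters are missing,
P(all seen) = Σ_{j=0}^{8} (-1)^j C(8,j)((8-j)/8)^27
= 1.00000 - 0.21742 + 0.01185 - 0.00017 + 0.00000 - 0.00000 + 0.00000 - 0.00000 + 0.00000
= 0.79426.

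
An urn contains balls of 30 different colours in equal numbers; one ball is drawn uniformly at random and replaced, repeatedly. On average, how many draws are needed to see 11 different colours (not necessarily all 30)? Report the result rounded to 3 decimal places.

Going from k to k+1 distinct takes a geometric number of draws with mean 30/(30-k).
Sum over k = 0,...,10: E = 30/30 + 30/29 + 30/28 + ... + 30/21 + 30/20 = 13.4174.

13.417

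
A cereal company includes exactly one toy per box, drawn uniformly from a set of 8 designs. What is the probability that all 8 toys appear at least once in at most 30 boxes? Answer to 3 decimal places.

Let A_i be the event that toy i is missing after 30 boxes. By inclusion–exclusion on the A_i,
P(all seen) = Σ_{j=0}^{8} (-1)^j C(8,j)((8-j)/8)^30
= 1.0000 - 0.1457 + 0.0050 - 0.0000 + 0.0000 - 0.0000 + 0.0000 - 0.0000 + 0.0000
= 0.8593.

0.859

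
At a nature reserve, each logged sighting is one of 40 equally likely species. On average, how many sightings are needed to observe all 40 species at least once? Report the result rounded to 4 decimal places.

171.1417

Split into phases: going from k distinct to k+1 distinct takes on average 40/(40-k) sightings.
E[T] = 40/40 + 40/39 + 40/38 + ... + 40/2 + 40/1 = 40·H_{40}.
H_{40} = 4.27854, so E[T] = 171.14172.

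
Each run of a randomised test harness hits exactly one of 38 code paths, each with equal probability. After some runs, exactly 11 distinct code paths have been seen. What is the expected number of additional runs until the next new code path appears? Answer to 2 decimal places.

The number of runs until the next new code path is geometric with success probability 27/38, so its mean is 38/27.
E = 38/27 = 1.407.

1.41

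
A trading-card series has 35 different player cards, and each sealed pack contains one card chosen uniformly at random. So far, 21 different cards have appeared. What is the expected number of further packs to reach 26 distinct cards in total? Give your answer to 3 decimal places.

From k distinct to k+1 distinct takes on average 35/(35-k) packs.
Sum over k = 21,...,25: E = 35/14 + 35/13 + 35/12 + 35/11 + 35/10 = 14.7908.

14.791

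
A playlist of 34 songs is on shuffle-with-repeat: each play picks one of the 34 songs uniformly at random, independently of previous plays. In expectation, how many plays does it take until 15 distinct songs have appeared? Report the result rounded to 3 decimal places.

19.396

Going from k to k+1 distinct takes a geometric number of plays with mean 34/(34-k).
Sum over k = 0,...,14: E = 34/34 + 34/33 + 34/32 + ... + 34/21 + 34/20 = 19.3960.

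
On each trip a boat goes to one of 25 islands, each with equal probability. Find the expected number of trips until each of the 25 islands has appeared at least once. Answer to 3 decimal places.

95.399

The wait to go from k to k+1 distinct islands is geometric with mean 25/(25-k).
E[T] = 25/25 + 25/24 + 25/23 + ... + 25/2 + 25/1 = 25·H_{25}.
H_{25} = 3.8160, so E[T] = 95.3990.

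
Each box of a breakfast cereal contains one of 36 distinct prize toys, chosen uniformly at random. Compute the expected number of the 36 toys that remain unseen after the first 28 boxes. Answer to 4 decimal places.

16.3583

For each toy, P(unseen after 28) = (35/36)^28 = 0.45440.
By linearity of expectation, E[unseen] = 36·(35/36)^28 = 16.35828.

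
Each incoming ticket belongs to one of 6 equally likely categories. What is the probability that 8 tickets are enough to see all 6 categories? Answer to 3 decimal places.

By inclusion–exclusion over which categories are missing,
P(all seen) = Σ_{j=0}^{6} (-1)^j C(6,j)((6-j)/6)^8
= 1.0000 - 1.3954 + 0.5853 - 0.0781 + 0.0023 - 0.0000 + 0.0000
= 0.1140.

0.114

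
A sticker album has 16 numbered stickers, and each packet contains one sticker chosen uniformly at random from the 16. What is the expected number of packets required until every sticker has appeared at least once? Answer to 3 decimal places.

54.092

After k distinct stickers have appeared, the next packet gives a new one with probability (16-k)/16, so the expected wait for the (k+1)-th is 16/(16-k).
E[T] = 16/16 + 16/15 + 16/14 + ... + 16/2 + 16/1 = 16·H_{16}.
H_{16} = 3.3807, so E[T] = 54.0917.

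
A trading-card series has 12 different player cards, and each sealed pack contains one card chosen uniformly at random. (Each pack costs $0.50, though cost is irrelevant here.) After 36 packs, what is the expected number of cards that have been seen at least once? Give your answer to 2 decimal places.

11.48

For each card, P(seen in 36 packs) = 1 - (11/12)^36 = 0.956.
By linearity of expectation, E[distinct seen] = 12·(1 - (11/12)^36) = 11.477.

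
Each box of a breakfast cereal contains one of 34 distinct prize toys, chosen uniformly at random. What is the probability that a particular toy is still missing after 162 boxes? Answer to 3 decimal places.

0.008

Each box misses the fixed toy with probability (34-1)/34 = 33/34, independently.
P(still missing after 162) = (33/34)^162 = 0.0079.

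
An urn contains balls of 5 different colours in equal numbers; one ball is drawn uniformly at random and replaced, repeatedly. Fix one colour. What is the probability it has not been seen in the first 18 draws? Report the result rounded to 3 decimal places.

On each draw the fixed colour fails to appear with probability 4/5.
P(still missing after 18) = (4/5)^18 = 0.0180.

0.018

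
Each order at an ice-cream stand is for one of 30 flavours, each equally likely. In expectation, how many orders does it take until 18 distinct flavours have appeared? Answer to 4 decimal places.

Going from k to k+1 distinct takes a geometric number of orders with mean 30/(30-k).
Sum over k = 0,...,17: E = 30/30 + 30/29 + 30/28 + ... + 30/14 + 30/13 = 26.75329.

26.7533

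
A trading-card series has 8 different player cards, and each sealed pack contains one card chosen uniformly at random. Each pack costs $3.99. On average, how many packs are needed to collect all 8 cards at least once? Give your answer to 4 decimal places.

21.7429

Split into phases: going from k distinct to k+1 distinct takes on average 8/(8-k) packs.
E[T] = 8/8 + 8/7 + 8/6 + ... + 8/2 + 8/1 = 8·H_{8}.
H_{8} = 2.71786, so E[T] = 21.74286.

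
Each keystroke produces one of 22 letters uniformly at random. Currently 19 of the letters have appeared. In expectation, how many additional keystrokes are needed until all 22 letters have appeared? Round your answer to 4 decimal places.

With k distinct letters already seen, the next new one takes an expected 22/(22-k) keystrokes.
Sum over k = 19,...,21: E = 22/3 + 22/2 + 22/1 = 40.33333.

40.3333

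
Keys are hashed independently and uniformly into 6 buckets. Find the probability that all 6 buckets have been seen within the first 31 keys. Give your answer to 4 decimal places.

By inclusion–exclusion over which buckets are missing,
P(all seen) = Σ_{j=0}^{6} (-1)^j C(6,j)((6-j)/6)^31
= 1.00000 - 0.02106 + 0.00005 - 0.00000 + 0.00000 - 0.00000 + 0.00000
= 0.97899.

0.9790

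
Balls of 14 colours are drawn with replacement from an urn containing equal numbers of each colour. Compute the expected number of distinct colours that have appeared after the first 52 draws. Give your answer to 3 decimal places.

13.703

For each colour, P(seen in 52 draws) = 1 - (13/14)^52 = 0.9788.
By linearity of expectation, E[distinct seen] = 14·(1 - (13/14)^52) = 13.7032.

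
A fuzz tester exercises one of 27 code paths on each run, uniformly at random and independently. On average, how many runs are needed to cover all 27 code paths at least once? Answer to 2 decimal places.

Split into phases: going from k distinct to k+1 distinct takes on average 27/(27-k) runs.
E[T] = 27/27 + 27/26 + 27/25 + ... + 27/2 + 27/1 = 27·H_{27}.
H_{27} = 3.891, so E[T] = 105.069.

105.07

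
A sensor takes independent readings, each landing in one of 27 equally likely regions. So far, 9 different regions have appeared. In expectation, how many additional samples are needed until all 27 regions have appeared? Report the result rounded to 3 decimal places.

94.368

With k distinct regions already seen, the next new one takes an expected 27/(27-k) samples.
Sum over k = 9,...,26: E = 27/18 + 27/17 + 27/16 + ... + 27/2 + 27/1 = 94.3679.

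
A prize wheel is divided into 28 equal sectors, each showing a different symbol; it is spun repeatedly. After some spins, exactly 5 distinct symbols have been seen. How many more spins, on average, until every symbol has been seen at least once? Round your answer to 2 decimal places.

The wait to go from k to k+1 distinct symbols is geometric with mean 28/(28-k).
Sum over k = 5,...,27: E = 28/23 + 28/22 + 28/21 + ... + 28/2 + 28/1 = 104.560.

104.56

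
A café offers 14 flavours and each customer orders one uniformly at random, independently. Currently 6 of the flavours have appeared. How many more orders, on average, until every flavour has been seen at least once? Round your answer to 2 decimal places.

38.05

From k distinct to k+1 distinct takes on average 14/(14-k) orders.
Sum over k = 6,...,13: E = 14/8 + 14/7 + 14/6 + ... + 14/2 + 14/1 = 38.050.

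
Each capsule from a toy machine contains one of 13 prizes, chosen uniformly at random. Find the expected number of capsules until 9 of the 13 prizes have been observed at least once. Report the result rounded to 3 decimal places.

14.258

Going from k to k+1 distinct takes a geometric number of capsules with mean 13/(13-k).
Sum over k = 0,...,8: E = 13/13 + 13/12 + 13/11 + ... + 13/6 + 13/5 = 14.2584.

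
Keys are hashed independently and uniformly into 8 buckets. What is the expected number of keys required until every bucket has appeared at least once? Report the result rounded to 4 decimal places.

The wait to go from k to k+1 distinct buckets is geometric with mean 8/(8-k).
E[T] = 8/8 + 8/7 + 8/6 + ... + 8/2 + 8/1 = 8·H_{8}.
H_{8} = 2.71786, so E[T] = 21.74286.

21.7429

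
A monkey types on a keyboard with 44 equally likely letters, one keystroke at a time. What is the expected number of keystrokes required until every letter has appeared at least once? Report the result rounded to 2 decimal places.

After k distinct letters have appeared, the next keystroke gives a new one with probability (44-k)/44, so the expected wait for the (k+1)-th is 44/(44-k).
E[T] = 44/44 + 44/43 + 44/42 + ... + 44/2 + 44/1 = 44·H_{44}.
H_{44} = 4.373, so E[T] = 192.400.

192.40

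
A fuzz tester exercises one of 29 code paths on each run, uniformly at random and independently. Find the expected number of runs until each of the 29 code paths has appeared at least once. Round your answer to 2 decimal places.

Split into phases: going from k distinct to k+1 distinct takes on average 29/(29-k) runs.
E[T] = 29/29 + 29/28 + 29/27 + ... + 29/2 + 29/1 = 29·H_{29}.
H_{29} = 3.962, so E[T] = 114.888.

114.89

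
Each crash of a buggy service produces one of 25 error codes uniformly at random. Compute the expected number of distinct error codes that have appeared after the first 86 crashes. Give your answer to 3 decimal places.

24.253

For each error code, P(seen in 86 crashes) = 1 - (24/25)^86 = 0.9701.
By linearity of expectation, E[distinct seen] = 25·(1 - (24/25)^86) = 24.2531.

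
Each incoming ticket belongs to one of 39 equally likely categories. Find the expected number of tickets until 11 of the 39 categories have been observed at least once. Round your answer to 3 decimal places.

12.729

With k distinct categories already seen, the next new one arrives after an expected 39/(39-k) tickets.
Sum over k = 0,...,10: E = 39/39 + 39/38 + 39/37 + ... + 39/30 + 39/29 = 12.7285.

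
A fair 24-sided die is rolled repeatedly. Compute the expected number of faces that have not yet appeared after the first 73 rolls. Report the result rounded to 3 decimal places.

For each face, P(unseen after 73) = (23/24)^73 = 0.0447.
By linearity of expectation, E[unseen] = 24·(23/24)^73 = 1.0738.

1.074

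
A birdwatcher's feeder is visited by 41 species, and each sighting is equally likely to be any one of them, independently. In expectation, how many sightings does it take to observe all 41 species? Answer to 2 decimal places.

Split into phases: going from k distinct to k+1 distinct takes on average 41/(41-k) sightings.
E[T] = 41/41 + 41/40 + 41/39 + ... + 41/2 + 41/1 = 41·H_{41}.
H_{41} = 4.303, so E[T] = 176.420.

176.42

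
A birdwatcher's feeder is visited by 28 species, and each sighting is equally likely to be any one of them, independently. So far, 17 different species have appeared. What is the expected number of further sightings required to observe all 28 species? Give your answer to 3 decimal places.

84.557

From k distinct to k+1 distinct takes on average 28/(28-k) sightings.
Sum over k = 17,...,27: E = 28/11 + 28/10 + 28/9 + ... + 28/2 + 28/1 = 84.5566.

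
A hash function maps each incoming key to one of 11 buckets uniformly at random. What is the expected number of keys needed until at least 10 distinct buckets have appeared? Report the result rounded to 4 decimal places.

Going from k to k+1 distinct takes a geometric number of keys with mean 11/(11-k).
Sum over k = 0,...,9: E = 11/11 + 11/10 + 11/9 + ... + 11/3 + 11/2 = 22.21865.

22.2187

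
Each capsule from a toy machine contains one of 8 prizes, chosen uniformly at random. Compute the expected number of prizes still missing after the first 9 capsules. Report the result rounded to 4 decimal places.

For each prize, P(unseen after 9) = (7/8)^9 = 0.30066.
By linearity of expectation, E[unseen] = 8·(7/8)^9 = 2.40526.

2.4053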